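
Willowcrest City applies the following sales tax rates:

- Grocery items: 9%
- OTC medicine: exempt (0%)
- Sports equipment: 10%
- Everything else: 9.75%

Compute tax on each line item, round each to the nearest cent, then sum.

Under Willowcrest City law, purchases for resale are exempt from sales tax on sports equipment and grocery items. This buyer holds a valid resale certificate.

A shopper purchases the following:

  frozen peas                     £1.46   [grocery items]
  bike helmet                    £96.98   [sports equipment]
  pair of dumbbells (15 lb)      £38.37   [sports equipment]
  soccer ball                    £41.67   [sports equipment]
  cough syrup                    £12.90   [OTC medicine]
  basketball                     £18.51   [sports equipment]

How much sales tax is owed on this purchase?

Frozen peas £1.46: grocery items, buyer-exempt → 0% → £0.00
Bike helmet £96.98: sports equipment, buyer-exempt → 0% → £0.00
Pair of dumbbells (15 lb) £38.37: sports equipment, buyer-exempt → 0% → £0.00
Soccer ball £41.67: sports equipment, buyer-exempt → 0% → £0.00
Cough syrup £12.90: OTC medicine → 0% → £0.00
Basketball £18.51: sports equipment, buyer-exempt → 0% → £0.00
Total tax = £0.00

£0.00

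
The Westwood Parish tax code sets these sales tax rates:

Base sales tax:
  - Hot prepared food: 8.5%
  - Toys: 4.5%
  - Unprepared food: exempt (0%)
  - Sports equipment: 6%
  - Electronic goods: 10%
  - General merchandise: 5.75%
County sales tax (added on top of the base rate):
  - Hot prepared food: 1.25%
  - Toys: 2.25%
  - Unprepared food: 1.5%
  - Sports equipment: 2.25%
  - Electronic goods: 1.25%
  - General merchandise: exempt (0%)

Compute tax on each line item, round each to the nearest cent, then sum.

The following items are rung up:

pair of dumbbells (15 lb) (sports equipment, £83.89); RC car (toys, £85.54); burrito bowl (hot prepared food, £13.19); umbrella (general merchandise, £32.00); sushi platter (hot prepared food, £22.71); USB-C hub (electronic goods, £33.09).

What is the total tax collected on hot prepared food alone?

Burrito bowl £13.19: hot prepared food → 8.5% + 1.25% county = 9.75% → £1.29
Sushi platter £22.71: hot prepared food → 8.5% + 1.25% county = 9.75% → £2.21
Tax on hot prepared food = £1.29 + £2.21 = £3.50

£3.50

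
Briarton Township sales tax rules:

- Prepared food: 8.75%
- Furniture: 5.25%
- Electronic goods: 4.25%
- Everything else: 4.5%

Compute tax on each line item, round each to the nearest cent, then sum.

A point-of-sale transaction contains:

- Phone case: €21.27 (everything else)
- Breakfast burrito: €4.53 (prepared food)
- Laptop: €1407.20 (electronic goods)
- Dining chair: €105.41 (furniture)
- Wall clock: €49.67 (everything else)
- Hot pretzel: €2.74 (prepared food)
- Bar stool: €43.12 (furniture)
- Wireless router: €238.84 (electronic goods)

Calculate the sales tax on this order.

Phone case €21.27: everything else → 4.5% → €0.96
Breakfast burrito €4.53: prepared food → 8.75% → €0.40
Laptop €1407.20: electronic goods → 4.25% → €59.81
Dining chair €105.41: furniture → 5.25% → €5.53
Wall clock €49.67: everything else → 4.5% → €2.24
Hot pretzel €2.74: prepared food → 8.75% → €0.24
Bar stool €43.12: furniture → 5.25% → €2.26
Wireless router €238.84: electronic goods → 4.25% → €10.15
Total tax = €0.96 + €0.40 + €59.81 + €5.53 + €2.24 + €0.24 + €2.26 + €10.15 = €81.59

€81.59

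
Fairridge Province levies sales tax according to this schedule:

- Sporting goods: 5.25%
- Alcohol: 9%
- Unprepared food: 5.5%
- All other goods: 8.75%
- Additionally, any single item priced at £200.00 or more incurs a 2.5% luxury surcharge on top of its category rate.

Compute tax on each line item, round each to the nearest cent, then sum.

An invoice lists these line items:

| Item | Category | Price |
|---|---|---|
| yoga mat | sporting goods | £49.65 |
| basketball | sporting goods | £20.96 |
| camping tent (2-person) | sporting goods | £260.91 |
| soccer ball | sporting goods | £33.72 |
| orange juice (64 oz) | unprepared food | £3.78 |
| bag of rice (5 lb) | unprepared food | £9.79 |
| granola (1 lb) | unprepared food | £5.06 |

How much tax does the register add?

Yoga mat £49.65: sporting goods → 5.25% → £2.61
Basketball £20.96: sporting goods → 5.25% → £1.10
Camping tent (2-person) £260.91: sporting goods → 5.25% + 2.5% surcharge = 7.75% → £20.22
Soccer ball £33.72: sporting goods → 5.25% → £1.77
Orange juice (64 oz) £3.78: unprepared food → 5.5% → £0.21
Bag of rice (5 lb) £9.79: unprepared food → 5.5% → £0.54
Granola (1 lb) £5.06: unprepared food → 5.5% → £0.28
Total tax = £2.61 + £1.10 + £20.22 + £1.77 + £0.21 + £0.54 + £0.28 = £26.73

£26.73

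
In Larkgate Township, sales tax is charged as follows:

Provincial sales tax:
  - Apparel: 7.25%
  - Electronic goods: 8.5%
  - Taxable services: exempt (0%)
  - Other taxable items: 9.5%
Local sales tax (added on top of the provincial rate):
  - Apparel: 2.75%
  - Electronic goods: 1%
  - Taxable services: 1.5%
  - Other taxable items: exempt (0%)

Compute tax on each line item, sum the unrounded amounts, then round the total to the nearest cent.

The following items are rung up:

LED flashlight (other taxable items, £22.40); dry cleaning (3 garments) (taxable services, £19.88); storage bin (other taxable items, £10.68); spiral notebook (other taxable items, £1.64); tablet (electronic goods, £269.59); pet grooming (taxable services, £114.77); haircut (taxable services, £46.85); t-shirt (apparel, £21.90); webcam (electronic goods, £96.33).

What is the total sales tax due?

LED flashlight £22.40: other taxable items → 9.5% + 0% local = 9.5% → £2.128
Dry cleaning (3 garments) £19.88: taxable services → 0% + 1.5% local = 1.5% → £0.2982
Storage bin £10.68: other taxable items → 9.5% + 0% local = 9.5% → £1.0146
Spiral notebook £1.64: other taxable items → 9.5% + 0% local = 9.5% → £0.1558
Tablet £269.59: electronic goods → 8.5% + 1% local = 9.5% → £25.61105
Pet grooming £114.77: taxable services → 0% + 1.5% local = 1.5% → £1.72155
Haircut £46.85: taxable services → 0% + 1.5% local = 1.5% → £0.70275
T-shirt £21.90: apparel → 7.25% + 2.75% local = 10% → £2.19
Webcam £96.33: electronic goods → 8.5% + 1% local = 9.5% → £9.15135
Unrounded tax sum = £42.9733 → £42.97

£42.97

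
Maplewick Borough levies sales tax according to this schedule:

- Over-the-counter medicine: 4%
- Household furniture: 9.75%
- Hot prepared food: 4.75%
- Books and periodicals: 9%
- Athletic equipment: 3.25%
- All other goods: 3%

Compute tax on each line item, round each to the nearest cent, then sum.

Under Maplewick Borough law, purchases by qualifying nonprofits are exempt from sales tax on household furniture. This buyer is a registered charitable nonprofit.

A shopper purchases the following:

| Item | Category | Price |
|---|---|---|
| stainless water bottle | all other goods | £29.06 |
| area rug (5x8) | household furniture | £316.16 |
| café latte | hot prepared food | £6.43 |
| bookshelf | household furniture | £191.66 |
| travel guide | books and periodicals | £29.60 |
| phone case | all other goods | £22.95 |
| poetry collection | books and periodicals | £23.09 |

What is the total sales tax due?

£6.61

Stainless water bottle £29.06: all other goods → 3% → £0.87
Area rug (5x8) £316.16: household furniture, buyer-exempt → 0% → £0.00
Café latte £6.43: hot prepared food → 4.75% → £0.31
Bookshelf £191.66: household furniture, buyer-exempt → 0% → £0.00
Travel guide £29.60: books and periodicals → 9% → £2.66
Phone case £22.95: all other goods → 3% → £0.69
Poetry collection £23.09: books and periodicals → 9% → £2.08
Total tax = £0.87 + £0.31 + £2.66 + £0.69 + £2.08 = £6.61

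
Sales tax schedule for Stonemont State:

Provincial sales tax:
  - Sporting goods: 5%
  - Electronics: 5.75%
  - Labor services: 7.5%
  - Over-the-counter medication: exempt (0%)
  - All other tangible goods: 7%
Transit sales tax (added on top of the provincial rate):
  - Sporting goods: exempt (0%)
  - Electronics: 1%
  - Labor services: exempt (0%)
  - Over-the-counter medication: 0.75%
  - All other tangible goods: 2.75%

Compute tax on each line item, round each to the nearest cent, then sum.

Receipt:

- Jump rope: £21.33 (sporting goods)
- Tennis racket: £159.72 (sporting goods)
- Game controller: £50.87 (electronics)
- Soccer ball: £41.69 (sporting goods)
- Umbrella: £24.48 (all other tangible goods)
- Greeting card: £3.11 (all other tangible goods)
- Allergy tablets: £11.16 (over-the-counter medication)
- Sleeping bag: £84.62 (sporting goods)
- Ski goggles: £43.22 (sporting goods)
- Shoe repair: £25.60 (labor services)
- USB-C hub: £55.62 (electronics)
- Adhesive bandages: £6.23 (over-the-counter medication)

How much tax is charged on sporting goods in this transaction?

£17.53

Jump rope £21.33: sporting goods → 5% + 0% transit = 5% → £1.07
Tennis racket £159.72: sporting goods → 5% + 0% transit = 5% → £7.99
Soccer ball £41.69: sporting goods → 5% + 0% transit = 5% → £2.08
Sleeping bag £84.62: sporting goods → 5% + 0% transit = 5% → £4.23
Ski goggles £43.22: sporting goods → 5% + 0% transit = 5% → £2.16
Tax on sporting goods = £1.07 + £7.99 + £2.08 + £4.23 + £2.16 = £17.53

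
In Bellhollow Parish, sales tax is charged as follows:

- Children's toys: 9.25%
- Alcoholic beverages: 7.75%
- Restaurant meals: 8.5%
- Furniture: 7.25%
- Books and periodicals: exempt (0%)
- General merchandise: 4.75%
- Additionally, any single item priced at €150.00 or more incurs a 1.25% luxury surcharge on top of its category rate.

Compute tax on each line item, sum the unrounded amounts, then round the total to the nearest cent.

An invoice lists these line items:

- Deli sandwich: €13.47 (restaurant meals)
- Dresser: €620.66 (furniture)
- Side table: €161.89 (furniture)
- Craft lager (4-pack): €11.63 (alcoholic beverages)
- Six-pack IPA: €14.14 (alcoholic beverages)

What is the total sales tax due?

€69.66

Deli sandwich €13.47: restaurant meals → 8.5% → €1.14495
Dresser €620.66: furniture → 7.25% + 1.25% surcharge = 8.5% → €52.7561
Side table €161.89: furniture → 7.25% + 1.25% surcharge = 8.5% → €13.76065
Craft lager (4-pack) €11.63: alcoholic beverages → 7.75% → €0.901325
Six-pack IPA €14.14: alcoholic beverages → 7.75% → €1.09585
Unrounded tax sum = €69.658875 → €69.66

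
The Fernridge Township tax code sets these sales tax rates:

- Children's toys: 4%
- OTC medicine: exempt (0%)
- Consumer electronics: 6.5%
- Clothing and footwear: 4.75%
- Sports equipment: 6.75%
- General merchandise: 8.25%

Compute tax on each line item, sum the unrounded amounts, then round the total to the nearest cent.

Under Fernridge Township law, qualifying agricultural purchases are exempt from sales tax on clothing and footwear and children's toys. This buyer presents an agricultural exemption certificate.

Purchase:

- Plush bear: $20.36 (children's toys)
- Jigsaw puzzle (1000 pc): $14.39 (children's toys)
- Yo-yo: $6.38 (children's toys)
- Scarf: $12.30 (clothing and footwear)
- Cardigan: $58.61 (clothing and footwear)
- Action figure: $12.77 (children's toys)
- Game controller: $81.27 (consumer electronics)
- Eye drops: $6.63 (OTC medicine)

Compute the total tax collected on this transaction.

$5.28

Plush bear $20.36: children's toys, buyer-exempt → 0% → $0.00
Jigsaw puzzle (1000 pc) $14.39: children's toys, buyer-exempt → 0% → $0.00
Yo-yo $6.38: children's toys, buyer-exempt → 0% → $0.00
Scarf $12.30: clothing and footwear, buyer-exempt → 0% → $0.00
Cardigan $58.61: clothing and footwear, buyer-exempt → 0% → $0.00
Action figure $12.77: children's toys, buyer-exempt → 0% → $0.00
Game controller $81.27: consumer electronics → 6.5% → $5.28255
Eye drops $6.63: OTC medicine → 0% → $0.00
Unrounded tax sum = $5.28255 → $5.28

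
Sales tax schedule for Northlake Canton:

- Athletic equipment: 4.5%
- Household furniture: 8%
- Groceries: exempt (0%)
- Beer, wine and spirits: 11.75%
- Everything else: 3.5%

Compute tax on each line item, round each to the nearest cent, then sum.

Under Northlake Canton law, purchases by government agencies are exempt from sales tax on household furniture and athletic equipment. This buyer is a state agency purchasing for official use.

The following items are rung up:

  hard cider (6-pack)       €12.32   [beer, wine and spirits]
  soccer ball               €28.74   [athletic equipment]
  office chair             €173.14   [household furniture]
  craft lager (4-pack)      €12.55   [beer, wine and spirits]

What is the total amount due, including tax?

€229.67

Hard cider (6-pack) €12.32: beer, wine and spirits → 11.75% → €1.45
Soccer ball €28.74: athletic equipment, buyer-exempt → 0% → €0.00
Office chair €173.14: household furniture, buyer-exempt → 0% → €0.00
Craft lager (4-pack) €12.55: beer, wine and spirits → 11.75% → €1.47
Subtotal = €226.75; tax = €2.92; total due = €229.67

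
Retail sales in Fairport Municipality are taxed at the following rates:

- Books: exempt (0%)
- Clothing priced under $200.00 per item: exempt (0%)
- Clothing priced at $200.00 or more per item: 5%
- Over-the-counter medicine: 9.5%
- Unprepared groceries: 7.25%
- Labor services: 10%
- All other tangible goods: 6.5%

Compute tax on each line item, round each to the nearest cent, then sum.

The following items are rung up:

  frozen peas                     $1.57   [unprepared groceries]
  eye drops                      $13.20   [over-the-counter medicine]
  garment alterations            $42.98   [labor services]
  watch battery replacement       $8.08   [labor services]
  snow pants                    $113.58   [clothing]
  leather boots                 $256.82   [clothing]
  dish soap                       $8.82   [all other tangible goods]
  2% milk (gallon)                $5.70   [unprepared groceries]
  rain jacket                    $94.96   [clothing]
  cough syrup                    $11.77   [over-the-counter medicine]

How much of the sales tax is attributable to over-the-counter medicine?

$2.37

Eye drops $13.20: over-the-counter medicine → 9.5% → $1.25
Cough syrup $11.77: over-the-counter medicine → 9.5% → $1.12
Tax on over-the-counter medicine = $1.25 + $1.12 = $2.37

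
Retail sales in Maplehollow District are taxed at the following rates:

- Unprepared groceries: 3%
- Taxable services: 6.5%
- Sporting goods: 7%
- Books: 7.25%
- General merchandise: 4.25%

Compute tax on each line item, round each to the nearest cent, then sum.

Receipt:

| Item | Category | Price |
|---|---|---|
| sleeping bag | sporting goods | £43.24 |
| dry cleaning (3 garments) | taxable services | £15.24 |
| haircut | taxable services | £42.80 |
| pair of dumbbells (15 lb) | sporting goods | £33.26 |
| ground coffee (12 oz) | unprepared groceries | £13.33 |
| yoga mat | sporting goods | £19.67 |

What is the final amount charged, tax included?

£178.45

Sleeping bag £43.24: sporting goods → 7% → £3.03
Dry cleaning (3 garments) £15.24: taxable services → 6.5% → £0.99
Haircut £42.80: taxable services → 6.5% → £2.78
Pair of dumbbells (15 lb) £33.26: sporting goods → 7% → £2.33
Ground coffee (12 oz) £13.33: unprepared groceries → 3% → £0.40
Yoga mat £19.67: sporting goods → 7% → £1.38
Subtotal = £167.54; tax = £10.91; total due = £178.45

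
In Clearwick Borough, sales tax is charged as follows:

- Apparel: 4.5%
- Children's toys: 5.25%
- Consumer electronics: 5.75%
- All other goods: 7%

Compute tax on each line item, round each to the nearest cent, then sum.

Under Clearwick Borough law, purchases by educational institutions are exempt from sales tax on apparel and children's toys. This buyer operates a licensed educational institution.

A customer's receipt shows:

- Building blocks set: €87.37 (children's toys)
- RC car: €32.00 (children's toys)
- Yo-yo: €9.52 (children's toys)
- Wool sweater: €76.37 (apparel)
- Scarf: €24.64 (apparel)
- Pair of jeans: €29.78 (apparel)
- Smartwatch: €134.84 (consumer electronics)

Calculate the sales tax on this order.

Building blocks set €87.37: children's toys, buyer-exempt → 0% → €0.00
RC car €32.00: children's toys, buyer-exempt → 0% → €0.00
Yo-yo €9.52: children's toys, buyer-exempt → 0% → €0.00
Wool sweater €76.37: apparel, buyer-exempt → 0% → €0.00
Scarf €24.64: apparel, buyer-exempt → 0% → €0.00
Pair of jeans €29.78: apparel, buyer-exempt → 0% → €0.00
Smartwatch €134.84: consumer electronics → 5.75% → €7.75
Total tax = €7.75

€7.75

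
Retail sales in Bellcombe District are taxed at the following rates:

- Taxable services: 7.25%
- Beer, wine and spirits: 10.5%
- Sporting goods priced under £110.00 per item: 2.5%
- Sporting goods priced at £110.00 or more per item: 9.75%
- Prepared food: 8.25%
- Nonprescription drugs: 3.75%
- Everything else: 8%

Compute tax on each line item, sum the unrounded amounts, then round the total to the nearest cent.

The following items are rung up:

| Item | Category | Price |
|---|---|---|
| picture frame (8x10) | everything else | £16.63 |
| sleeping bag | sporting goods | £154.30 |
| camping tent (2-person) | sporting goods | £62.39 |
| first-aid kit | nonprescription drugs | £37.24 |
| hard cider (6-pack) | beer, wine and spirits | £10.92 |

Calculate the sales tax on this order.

£20.48

Picture frame (8x10) £16.63: everything else → 8% → £1.3304
Sleeping bag £154.30: sporting goods, £110.00 or more → 9.75% → £15.04425
Camping tent (2-person) £62.39: sporting goods, under £110.00 → 2.5% → £1.55975
First-aid kit £37.24: nonprescription drugs → 3.75% → £1.3965
Hard cider (6-pack) £10.92: beer, wine and spirits → 10.5% → £1.1466
Unrounded tax sum = £20.4775 → £20.48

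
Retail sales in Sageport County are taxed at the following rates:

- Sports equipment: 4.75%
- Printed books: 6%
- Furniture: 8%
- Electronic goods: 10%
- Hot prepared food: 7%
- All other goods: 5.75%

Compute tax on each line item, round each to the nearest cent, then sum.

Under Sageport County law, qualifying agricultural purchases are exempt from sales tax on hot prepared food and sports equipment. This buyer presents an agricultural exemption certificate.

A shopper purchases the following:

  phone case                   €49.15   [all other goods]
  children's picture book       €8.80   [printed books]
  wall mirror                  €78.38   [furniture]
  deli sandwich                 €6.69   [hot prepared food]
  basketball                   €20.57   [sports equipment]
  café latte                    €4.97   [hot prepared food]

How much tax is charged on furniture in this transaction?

€6.27

Wall mirror €78.38: furniture → 8% → €6.27
Tax on furniture = €6.27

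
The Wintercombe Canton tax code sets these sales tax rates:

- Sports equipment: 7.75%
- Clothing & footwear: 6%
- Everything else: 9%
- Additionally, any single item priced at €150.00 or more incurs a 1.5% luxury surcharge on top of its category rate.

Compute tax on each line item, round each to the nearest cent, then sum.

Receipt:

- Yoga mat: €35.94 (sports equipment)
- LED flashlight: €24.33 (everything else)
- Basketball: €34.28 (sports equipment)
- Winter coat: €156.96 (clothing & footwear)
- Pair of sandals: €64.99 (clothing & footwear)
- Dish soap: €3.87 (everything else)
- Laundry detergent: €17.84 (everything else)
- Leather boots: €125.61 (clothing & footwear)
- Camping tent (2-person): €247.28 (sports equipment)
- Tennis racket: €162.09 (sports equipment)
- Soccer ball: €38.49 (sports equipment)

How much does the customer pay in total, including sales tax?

€985.33

Yoga mat €35.94: sports equipment → 7.75% → €2.79
LED flashlight €24.33: everything else → 9% → €2.19
Basketball €34.28: sports equipment → 7.75% → €2.66
Winter coat €156.96: clothing & footwear → 6% + 1.5% surcharge = 7.5% → €11.77
Pair of sandals €64.99: clothing & footwear → 6% → €3.90
Dish soap €3.87: everything else → 9% → €0.35
Laundry detergent €17.84: everything else → 9% → €1.61
Leather boots €125.61: clothing & footwear → 6% → €7.54
Camping tent (2-person) €247.28: sports equipment → 7.75% + 1.5% surcharge = 9.25% → €22.87
Tennis racket €162.09: sports equipment → 7.75% + 1.5% surcharge = 9.25% → €14.99
Soccer ball €38.49: sports equipment → 7.75% → €2.98
Subtotal = €911.68; tax = €73.65; total due = €985.33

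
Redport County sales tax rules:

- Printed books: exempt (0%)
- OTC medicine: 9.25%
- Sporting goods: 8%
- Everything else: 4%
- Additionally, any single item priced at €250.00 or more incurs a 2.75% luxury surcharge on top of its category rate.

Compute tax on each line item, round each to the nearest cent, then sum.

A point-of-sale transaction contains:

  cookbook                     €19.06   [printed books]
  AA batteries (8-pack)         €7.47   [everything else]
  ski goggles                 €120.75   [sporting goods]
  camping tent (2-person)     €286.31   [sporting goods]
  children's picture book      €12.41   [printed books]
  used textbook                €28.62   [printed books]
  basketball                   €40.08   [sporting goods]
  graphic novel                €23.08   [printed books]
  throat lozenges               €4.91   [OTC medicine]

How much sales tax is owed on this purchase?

€44.40

Cookbook €19.06: printed books → 0% → €0.00
AA batteries (8-pack) €7.47: everything else → 4% → €0.30
Ski goggles €120.75: sporting goods → 8% → €9.66
Camping tent (2-person) €286.31: sporting goods → 8% + 2.75% surcharge = 10.75% → €30.78
Children's picture book €12.41: printed books → 0% → €0.00
Used textbook €28.62: printed books → 0% → €0.00
Basketball €40.08: sporting goods → 8% → €3.21
Graphic novel €23.08: printed books → 0% → €0.00
Throat lozenges €4.91: OTC medicine → 9.25% → €0.45
Total tax = €0.30 + €9.66 + €30.78 + €3.21 + €0.45 = €44.40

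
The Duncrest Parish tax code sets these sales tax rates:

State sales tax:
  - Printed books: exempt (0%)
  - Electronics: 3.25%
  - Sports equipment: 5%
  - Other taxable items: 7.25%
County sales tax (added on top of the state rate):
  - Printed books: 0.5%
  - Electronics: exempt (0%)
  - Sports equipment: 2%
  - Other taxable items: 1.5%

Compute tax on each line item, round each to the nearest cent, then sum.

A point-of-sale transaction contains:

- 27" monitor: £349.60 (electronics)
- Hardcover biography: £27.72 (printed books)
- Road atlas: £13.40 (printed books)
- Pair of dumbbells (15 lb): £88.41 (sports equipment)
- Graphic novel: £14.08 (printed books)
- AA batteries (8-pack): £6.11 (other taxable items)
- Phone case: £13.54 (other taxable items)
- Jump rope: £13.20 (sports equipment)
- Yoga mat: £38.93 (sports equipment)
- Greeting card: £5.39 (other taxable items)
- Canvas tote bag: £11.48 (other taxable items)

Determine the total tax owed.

27" monitor £349.60: electronics → 3.25% + 0% county = 3.25% → £11.36
Hardcover biography £27.72: printed books → 0% + 0.5% county = 0.5% → £0.14
Road atlas £13.40: printed books → 0% + 0.5% county = 0.5% → £0.07
Pair of dumbbells (15 lb) £88.41: sports equipment → 5% + 2% county = 7% → £6.19
Graphic novel £14.08: printed books → 0% + 0.5% county = 0.5% → £0.07
AA batteries (8-pack) £6.11: other taxable items → 7.25% + 1.5% county = 8.75% → £0.53
Phone case £13.54: other taxable items → 7.25% + 1.5% county = 8.75% → £1.18
Jump rope £13.20: sports equipment → 5% + 2% county = 7% → £0.92
Yoga mat £38.93: sports equipment → 5% + 2% county = 7% → £2.73
Greeting card £5.39: other taxable items → 7.25% + 1.5% county = 8.75% → £0.47
Canvas tote bag £11.48: other taxable items → 7.25% + 1.5% county = 8.75% → £1.00
Total tax = £11.36 + £0.14 + £0.07 + £6.19 + £0.07 + £0.53 + £1.18 + £0.92 + £2.73 + £0.47 + £1.00 = £24.66

£24.66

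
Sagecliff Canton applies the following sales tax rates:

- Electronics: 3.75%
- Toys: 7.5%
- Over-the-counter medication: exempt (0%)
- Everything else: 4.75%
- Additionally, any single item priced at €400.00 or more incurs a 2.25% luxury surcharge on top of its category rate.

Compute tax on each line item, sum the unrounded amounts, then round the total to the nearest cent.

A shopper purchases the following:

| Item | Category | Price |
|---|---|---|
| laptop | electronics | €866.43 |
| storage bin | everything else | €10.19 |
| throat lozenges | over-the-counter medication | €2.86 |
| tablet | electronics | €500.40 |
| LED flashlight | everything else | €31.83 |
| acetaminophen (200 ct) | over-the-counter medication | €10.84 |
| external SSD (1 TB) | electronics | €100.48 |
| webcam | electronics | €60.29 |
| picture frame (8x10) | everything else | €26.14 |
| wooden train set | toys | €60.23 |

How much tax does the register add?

€95.79

Laptop €866.43: electronics → 3.75% + 2.25% surcharge = 6% → €51.9858
Storage bin €10.19: everything else → 4.75% → €0.484025
Throat lozenges €2.86: over-the-counter medication → 0% → €0.00
Tablet €500.40: electronics → 3.75% + 2.25% surcharge = 6% → €30.024
LED flashlight €31.83: everything else → 4.75% → €1.511925
Acetaminophen (200 ct) €10.84: over-the-counter medication → 0% → €0.00
External SSD (1 TB) €100.48: electronics → 3.75% → €3.768
Webcam €60.29: electronics → 3.75% → €2.260875
Picture frame (8x10) €26.14: everything else → 4.75% → €1.24165
Wooden train set €60.23: toys → 7.5% → €4.51725
Unrounded tax sum = €95.793525 → €95.79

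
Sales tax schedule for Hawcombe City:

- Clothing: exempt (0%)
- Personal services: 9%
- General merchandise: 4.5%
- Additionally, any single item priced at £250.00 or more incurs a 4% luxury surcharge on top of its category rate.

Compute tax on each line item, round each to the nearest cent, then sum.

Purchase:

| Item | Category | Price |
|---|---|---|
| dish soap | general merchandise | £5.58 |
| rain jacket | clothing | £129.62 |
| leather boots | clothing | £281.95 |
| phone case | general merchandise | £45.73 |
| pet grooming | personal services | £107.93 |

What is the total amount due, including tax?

£594.11

Dish soap £5.58: general merchandise → 4.5% → £0.25
Rain jacket £129.62: clothing → 0% → £0.00
Leather boots £281.95: clothing → 0% + 4% surcharge = 4% → £11.28
Phone case £45.73: general merchandise → 4.5% → £2.06
Pet grooming £107.93: personal services → 9% → £9.71
Subtotal = £570.81; tax = £23.30; total due = £594.11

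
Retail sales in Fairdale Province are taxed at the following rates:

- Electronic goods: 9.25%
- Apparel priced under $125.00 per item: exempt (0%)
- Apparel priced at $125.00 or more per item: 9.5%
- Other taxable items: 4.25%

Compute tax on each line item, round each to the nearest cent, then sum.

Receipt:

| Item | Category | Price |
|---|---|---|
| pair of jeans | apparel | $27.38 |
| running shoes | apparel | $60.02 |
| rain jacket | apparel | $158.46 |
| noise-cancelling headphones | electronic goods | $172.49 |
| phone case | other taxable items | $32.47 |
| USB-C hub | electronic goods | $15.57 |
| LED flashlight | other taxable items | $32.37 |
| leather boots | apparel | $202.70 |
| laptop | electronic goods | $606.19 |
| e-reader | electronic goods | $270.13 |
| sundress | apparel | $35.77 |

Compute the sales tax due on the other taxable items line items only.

$2.76

Phone case $32.47: other taxable items → 4.25% → $1.38
LED flashlight $32.37: other taxable items → 4.25% → $1.38
Tax on other taxable items = $1.38 + $1.38 = $2.76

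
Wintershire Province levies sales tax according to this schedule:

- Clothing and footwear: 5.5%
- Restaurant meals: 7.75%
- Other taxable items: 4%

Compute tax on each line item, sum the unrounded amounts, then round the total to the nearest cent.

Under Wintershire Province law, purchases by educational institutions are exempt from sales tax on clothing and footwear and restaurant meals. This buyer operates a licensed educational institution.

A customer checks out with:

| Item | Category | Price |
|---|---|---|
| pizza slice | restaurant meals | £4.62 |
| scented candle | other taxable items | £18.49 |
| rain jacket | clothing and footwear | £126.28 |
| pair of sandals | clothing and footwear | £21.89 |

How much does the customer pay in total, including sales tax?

Pizza slice £4.62: restaurant meals, buyer-exempt → 0% → £0.00
Scented candle £18.49: other taxable items → 4% → £0.7396
Rain jacket £126.28: clothing and footwear, buyer-exempt → 0% → £0.00
Pair of sandals £21.89: clothing and footwear, buyer-exempt → 0% → £0.00
Subtotal = £171.28; unrounded tax = £0.7396 → £0.74; total due = £172.02

£172.02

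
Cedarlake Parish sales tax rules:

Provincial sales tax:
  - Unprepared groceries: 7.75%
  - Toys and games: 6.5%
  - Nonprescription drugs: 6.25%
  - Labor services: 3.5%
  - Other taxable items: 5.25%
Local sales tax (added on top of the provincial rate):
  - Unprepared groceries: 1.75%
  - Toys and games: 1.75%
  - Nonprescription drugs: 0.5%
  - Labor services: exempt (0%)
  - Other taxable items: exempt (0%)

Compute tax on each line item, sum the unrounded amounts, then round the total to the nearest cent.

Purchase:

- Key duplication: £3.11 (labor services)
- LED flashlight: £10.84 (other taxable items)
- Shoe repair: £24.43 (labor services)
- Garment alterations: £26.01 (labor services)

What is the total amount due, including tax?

£66.83

Key duplication £3.11: labor services → 3.5% + 0% local = 3.5% → £0.10885
LED flashlight £10.84: other taxable items → 5.25% + 0% local = 5.25% → £0.5691
Shoe repair £24.43: labor services → 3.5% + 0% local = 3.5% → £0.85505
Garment alterations £26.01: labor services → 3.5% + 0% local = 3.5% → £0.91035
Subtotal = £64.39; unrounded tax = £2.44335 → £2.44; total due = £66.83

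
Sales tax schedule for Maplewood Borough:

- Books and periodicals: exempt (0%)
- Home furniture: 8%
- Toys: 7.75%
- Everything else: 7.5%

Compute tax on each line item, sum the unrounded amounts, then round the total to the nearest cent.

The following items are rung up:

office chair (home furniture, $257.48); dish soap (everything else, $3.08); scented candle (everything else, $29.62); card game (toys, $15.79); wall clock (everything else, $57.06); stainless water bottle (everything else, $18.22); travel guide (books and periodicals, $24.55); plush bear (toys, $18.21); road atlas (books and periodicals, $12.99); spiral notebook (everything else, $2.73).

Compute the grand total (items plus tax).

$471.27

Office chair $257.48: home furniture → 8% → $20.5984
Dish soap $3.08: everything else → 7.5% → $0.231
Scented candle $29.62: everything else → 7.5% → $2.2215
Card game $15.79: toys → 7.75% → $1.223725
Wall clock $57.06: everything else → 7.5% → $4.2795
Stainless water bottle $18.22: everything else → 7.5% → $1.3665
Travel guide $24.55: books and periodicals → 0% → $0.00
Plush bear $18.21: toys → 7.75% → $1.411275
Road atlas $12.99: books and periodicals → 0% → $0.00
Spiral notebook $2.73: everything else → 7.5% → $0.20475
Subtotal = $439.73; unrounded tax = $31.53665 → $31.54; total due = $471.27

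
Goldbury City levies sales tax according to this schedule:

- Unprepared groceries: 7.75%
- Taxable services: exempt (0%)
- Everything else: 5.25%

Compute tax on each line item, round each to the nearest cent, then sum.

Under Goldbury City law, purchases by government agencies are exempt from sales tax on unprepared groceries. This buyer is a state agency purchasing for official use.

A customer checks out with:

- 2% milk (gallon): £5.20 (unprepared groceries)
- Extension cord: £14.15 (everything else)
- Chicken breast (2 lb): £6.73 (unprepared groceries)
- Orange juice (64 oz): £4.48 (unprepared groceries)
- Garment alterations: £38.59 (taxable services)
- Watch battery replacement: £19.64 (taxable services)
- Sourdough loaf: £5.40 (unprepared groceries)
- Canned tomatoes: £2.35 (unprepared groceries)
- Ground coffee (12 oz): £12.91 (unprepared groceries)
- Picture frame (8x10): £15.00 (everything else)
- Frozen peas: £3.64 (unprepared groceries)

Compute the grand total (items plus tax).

£129.62

2% milk (gallon) £5.20: unprepared groceries, buyer-exempt → 0% → £0.00
Extension cord £14.15: everything else → 5.25% → £0.74
Chicken breast (2 lb) £6.73: unprepared groceries, buyer-exempt → 0% → £0.00
Orange juice (64 oz) £4.48: unprepared groceries, buyer-exempt → 0% → £0.00
Garment alterations £38.59: taxable services → 0% → £0.00
Watch battery replacement £19.64: taxable services → 0% → £0.00
Sourdough loaf £5.40: unprepared groceries, buyer-exempt → 0% → £0.00
Canned tomatoes £2.35: unprepared groceries, buyer-exempt → 0% → £0.00
Ground coffee (12 oz) £12.91: unprepared groceries, buyer-exempt → 0% → £0.00
Picture frame (8x10) £15.00: everything else → 5.25% → £0.79
Frozen peas £3.64: unprepared groceries, buyer-exempt → 0% → £0.00
Subtotal = £128.09; tax = £1.53; total due = £129.62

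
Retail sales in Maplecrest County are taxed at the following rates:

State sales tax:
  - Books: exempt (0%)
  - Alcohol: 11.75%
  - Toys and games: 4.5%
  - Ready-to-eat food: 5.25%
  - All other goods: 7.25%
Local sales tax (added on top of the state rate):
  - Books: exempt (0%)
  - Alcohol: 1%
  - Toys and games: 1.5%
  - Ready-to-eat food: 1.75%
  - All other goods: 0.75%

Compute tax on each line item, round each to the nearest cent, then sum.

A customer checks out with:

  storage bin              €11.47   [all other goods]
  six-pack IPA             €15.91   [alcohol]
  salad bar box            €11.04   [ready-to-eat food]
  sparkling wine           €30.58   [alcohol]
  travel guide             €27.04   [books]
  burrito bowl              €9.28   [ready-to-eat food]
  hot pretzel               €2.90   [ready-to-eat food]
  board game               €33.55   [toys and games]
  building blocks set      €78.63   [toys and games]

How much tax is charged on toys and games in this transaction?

Board game €33.55: toys and games → 4.5% + 1.5% local = 6% → €2.01
Building blocks set €78.63: toys and games → 4.5% + 1.5% local = 6% → €4.72
Tax on toys and games = €2.01 + €4.72 = €6.73

€6.73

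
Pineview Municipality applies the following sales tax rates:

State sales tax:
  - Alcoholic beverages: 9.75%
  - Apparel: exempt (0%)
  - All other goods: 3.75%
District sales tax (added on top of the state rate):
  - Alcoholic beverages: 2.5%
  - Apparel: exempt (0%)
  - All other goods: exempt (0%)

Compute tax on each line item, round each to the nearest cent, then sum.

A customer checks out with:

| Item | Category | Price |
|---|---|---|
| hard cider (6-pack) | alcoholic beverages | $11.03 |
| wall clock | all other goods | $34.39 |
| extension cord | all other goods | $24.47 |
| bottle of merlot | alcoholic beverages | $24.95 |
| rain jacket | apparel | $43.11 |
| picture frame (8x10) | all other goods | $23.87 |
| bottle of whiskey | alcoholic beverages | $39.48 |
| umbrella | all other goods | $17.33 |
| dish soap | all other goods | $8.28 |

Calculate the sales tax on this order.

$13.32

Hard cider (6-pack) $11.03: alcoholic beverages → 9.75% + 2.5% district = 12.25% → $1.35
Wall clock $34.39: all other goods → 3.75% + 0% district = 3.75% → $1.29
Extension cord $24.47: all other goods → 3.75% + 0% district = 3.75% → $0.92
Bottle of merlot $24.95: alcoholic beverages → 9.75% + 2.5% district = 12.25% → $3.06
Rain jacket $43.11: apparel → 0% + 0% district = 0% → $0.00
Picture frame (8x10) $23.87: all other goods → 3.75% + 0% district = 3.75% → $0.90
Bottle of whiskey $39.48: alcoholic beverages → 9.75% + 2.5% district = 12.25% → $4.84
Umbrella $17.33: all other goods → 3.75% + 0% district = 3.75% → $0.65
Dish soap $8.28: all other goods → 3.75% + 0% district = 3.75% → $0.31
Total tax = $1.35 + $1.29 + $0.92 + $3.06 + $0.90 + $4.84 + $0.65 + $0.31 = $13.32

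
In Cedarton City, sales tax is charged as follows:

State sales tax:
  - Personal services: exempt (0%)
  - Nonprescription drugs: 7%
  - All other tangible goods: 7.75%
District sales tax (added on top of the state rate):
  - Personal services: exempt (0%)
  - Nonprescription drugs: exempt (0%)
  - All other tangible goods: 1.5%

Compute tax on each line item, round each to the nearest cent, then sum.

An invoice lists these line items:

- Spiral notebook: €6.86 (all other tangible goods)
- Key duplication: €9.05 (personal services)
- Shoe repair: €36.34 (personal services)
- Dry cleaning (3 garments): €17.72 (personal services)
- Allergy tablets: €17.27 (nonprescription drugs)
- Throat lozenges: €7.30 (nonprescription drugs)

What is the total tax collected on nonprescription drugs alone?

Allergy tablets €17.27: nonprescription drugs → 7% + 0% district = 7% → €1.21
Throat lozenges €7.30: nonprescription drugs → 7% + 0% district = 7% → €0.51
Tax on nonprescription drugs = €1.21 + €0.51 = €1.72

€1.72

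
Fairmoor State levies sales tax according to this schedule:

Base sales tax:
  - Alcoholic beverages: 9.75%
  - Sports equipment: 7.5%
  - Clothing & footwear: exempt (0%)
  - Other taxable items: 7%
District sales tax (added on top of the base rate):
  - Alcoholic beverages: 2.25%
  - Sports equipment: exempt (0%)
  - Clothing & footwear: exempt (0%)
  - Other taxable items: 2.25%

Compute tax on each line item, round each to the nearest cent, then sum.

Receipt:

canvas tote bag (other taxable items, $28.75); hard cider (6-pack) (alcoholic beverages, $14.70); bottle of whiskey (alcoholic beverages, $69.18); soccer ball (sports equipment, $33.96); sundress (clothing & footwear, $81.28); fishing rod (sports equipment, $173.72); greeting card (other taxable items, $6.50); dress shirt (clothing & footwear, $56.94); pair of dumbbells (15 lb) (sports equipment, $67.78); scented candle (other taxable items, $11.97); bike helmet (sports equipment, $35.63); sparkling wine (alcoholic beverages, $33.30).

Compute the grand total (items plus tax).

$655.47

Canvas tote bag $28.75: other taxable items → 7% + 2.25% district = 9.25% → $2.66
Hard cider (6-pack) $14.70: alcoholic beverages → 9.75% + 2.25% district = 12% → $1.76
Bottle of whiskey $69.18: alcoholic beverages → 9.75% + 2.25% district = 12% → $8.30
Soccer ball $33.96: sports equipment → 7.5% + 0% district = 7.5% → $2.55
Sundress $81.28: clothing & footwear → 0% + 0% district = 0% → $0.00
Fishing rod $173.72: sports equipment → 7.5% + 0% district = 7.5% → $13.03
Greeting card $6.50: other taxable items → 7% + 2.25% district = 9.25% → $0.60
Dress shirt $56.94: clothing & footwear → 0% + 0% district = 0% → $0.00
Pair of dumbbells (15 lb) $67.78: sports equipment → 7.5% + 0% district = 7.5% → $5.08
Scented candle $11.97: other taxable items → 7% + 2.25% district = 9.25% → $1.11
Bike helmet $35.63: sports equipment → 7.5% + 0% district = 7.5% → $2.67
Sparkling wine $33.30: alcoholic beverages → 9.75% + 2.25% district = 12% → $4.00
Subtotal = $613.71; tax = $41.76; total due = $655.47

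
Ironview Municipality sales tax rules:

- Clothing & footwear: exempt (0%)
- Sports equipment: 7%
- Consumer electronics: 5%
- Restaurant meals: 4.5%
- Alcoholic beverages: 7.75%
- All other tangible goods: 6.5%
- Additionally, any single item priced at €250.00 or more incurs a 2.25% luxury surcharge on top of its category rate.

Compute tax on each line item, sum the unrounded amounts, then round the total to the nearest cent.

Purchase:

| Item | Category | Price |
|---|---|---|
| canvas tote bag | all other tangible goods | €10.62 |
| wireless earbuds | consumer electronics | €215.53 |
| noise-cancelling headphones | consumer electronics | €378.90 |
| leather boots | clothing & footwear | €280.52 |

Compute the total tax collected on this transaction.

€45.25

Canvas tote bag €10.62: all other tangible goods → 6.5% → €0.6903
Wireless earbuds €215.53: consumer electronics → 5% → €10.7765
Noise-cancelling headphones €378.90: consumer electronics → 5% + 2.25% surcharge = 7.25% → €27.47025
Leather boots €280.52: clothing & footwear → 0% + 2.25% surcharge = 2.25% → €6.3117
Unrounded tax sum = €45.24875 → €45.25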